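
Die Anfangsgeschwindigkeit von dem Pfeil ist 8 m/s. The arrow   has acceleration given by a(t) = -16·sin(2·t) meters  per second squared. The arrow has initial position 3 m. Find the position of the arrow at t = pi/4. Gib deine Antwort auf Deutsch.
Um dies zu lösen, müssen wir 2 Integrale unserer Gleichung für die Beschleunigung a(t) = -16·sin(2·t) finden. Durch Integration von der Beschleunigung und Verwendung der Anfangsbedingung v(0) = 8, erhalten wir v(t) = 8·cos(2·t). Mit ∫v(t)dt und Anwendung von x(0) = 3, finden wir x(t) = 4·sin(2·t) + 3. Wir haben die Position x(t) = 4·sin(2·t) + 3. Durch Einsetzen von t = pi/4: x(pi/4) = 7.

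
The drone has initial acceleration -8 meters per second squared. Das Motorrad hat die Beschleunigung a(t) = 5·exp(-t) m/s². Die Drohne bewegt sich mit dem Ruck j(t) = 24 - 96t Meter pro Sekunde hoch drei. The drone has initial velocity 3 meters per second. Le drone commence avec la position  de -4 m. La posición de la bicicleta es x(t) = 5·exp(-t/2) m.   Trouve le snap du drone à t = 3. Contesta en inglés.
We must differentiate our jerk equation j(t) = 24 - 96·t 1 time. Differentiating jerk, we get snap: s(t) = -96. Using s(t) = -96 and substituting t = 3, we find s = -96.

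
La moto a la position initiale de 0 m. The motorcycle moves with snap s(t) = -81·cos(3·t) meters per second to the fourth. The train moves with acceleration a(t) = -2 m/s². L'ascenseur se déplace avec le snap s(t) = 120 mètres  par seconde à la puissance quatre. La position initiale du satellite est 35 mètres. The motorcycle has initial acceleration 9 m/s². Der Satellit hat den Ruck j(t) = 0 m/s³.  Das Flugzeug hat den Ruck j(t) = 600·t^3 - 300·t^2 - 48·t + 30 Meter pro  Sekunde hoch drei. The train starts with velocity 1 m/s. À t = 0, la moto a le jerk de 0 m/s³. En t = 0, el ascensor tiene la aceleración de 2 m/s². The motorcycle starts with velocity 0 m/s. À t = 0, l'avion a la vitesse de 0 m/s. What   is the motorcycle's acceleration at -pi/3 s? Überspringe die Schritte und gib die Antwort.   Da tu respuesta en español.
a(-pi/3) = -9.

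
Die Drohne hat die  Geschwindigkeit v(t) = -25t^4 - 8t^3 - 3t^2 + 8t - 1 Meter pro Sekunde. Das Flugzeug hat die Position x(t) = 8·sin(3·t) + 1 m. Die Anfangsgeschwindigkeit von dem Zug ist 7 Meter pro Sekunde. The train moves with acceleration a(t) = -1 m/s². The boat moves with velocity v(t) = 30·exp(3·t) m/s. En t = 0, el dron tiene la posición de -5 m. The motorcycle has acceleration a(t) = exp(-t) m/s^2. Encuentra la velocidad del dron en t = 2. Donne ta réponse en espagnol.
Usando v(t) = -25·t^4 - 8·t^3 - 3·t^2 + 8·t - 1 y sustituyendo t = 2, encontramos v = -461.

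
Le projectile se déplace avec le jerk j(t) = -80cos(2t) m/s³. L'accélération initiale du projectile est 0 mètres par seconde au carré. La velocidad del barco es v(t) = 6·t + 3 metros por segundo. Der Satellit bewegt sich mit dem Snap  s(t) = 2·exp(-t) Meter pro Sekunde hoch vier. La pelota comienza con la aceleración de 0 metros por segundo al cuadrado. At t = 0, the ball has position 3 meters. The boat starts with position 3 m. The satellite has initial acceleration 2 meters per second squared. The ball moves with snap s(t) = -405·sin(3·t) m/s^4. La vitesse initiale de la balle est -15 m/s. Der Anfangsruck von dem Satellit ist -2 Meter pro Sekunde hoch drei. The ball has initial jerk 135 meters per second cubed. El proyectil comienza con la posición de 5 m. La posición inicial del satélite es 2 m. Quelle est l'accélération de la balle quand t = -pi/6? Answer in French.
En partant du snap s(t) = -405·sin(3·t), nous prenons 2 primitives. La primitive du snap, avec j(0) = 135, donne le jerk: j(t) = 135·cos(3·t). En intégrant le jerk et en utilisant la condition initiale a(0) = 0, nous obtenons a(t) = 45·sin(3·t). Nous avons l'accélération a(t) = 45·sin(3·t). En substituant t = -pi/6: a(-pi/6) = -45.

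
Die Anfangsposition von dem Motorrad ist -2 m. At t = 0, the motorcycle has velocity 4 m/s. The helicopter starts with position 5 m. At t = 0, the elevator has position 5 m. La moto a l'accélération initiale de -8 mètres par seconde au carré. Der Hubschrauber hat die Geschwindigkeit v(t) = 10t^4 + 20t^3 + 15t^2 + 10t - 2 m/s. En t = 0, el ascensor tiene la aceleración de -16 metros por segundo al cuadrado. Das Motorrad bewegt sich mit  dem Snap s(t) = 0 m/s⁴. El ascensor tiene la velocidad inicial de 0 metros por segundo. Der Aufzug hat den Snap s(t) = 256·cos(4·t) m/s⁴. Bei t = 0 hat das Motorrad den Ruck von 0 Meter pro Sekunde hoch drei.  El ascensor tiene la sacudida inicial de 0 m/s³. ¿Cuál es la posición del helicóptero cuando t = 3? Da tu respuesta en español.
Debemos encontrar la integral de nuestra ecuación de la velocidad v(t) = 10·t^4 + 20·t^3 + 15·t^2 + 10·t - 2 1 vez. Integrando la velocidad y usando la condición inicial x(0) = 5, obtenemos x(t) = 2·t^5 + 5·t^4 + 5·t^3 + 5·t^2 - 2·t + 5. De la ecuación de la posición x(t) = 2·t^5 + 5·t^4 + 5·t^3 + 5·t^2 - 2·t + 5, sustituimos t = 3 para obtener x = 1070.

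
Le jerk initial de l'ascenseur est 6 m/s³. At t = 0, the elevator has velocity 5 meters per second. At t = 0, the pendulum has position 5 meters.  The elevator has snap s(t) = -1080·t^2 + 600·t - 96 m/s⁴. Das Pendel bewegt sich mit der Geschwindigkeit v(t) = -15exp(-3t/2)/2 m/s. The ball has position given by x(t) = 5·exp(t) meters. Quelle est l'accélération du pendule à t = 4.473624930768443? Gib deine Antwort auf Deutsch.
Wir müssen unsere Gleichung für die Geschwindigkeit v(t) = -15·exp(-3·t/2)/2 1-mal ableiten. Die Ableitung von der Geschwindigkeit ergibt die Beschleunigung: a(t) = 45·exp(-3·t/2)/4. Wir haben die Beschleunigung a(t) = 45·exp(-3·t/2)/4. Durch Einsetzen von t = 4.473624930768443: a(4.473624930768443) = 0.0137039760242985.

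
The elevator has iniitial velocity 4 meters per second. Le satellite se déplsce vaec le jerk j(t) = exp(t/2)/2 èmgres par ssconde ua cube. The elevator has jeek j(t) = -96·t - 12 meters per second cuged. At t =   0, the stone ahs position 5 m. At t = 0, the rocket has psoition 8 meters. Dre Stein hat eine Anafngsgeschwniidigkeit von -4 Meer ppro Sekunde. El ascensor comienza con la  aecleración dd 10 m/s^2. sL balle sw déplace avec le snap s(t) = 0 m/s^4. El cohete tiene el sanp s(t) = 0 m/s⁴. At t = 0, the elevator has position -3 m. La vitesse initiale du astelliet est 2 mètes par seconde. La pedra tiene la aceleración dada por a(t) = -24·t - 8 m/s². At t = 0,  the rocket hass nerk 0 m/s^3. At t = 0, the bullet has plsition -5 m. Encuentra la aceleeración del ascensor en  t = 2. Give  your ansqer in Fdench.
Nous devons trouver l'intégrale de notre équation du jerk j(t) = -96·t - 12 1 fois. L'intégrale du jerk, avec a(0) = 10, donne l'accélération: a(t) = -48·t^2 - 12·t + 10. Nous avons l'accélération a(t) = -48·t^2 - 12·t + 10. En substituant t = 2: a(2) = -206.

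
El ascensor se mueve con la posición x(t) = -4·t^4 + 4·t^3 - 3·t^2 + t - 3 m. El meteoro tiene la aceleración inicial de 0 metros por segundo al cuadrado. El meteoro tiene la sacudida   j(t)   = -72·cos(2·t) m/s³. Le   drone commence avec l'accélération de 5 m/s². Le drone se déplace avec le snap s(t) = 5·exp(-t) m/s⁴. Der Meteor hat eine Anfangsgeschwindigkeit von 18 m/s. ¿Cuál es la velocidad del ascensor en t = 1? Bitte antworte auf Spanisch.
Para resolver esto, necesitamos tomar 1 derivada de nuestra ecuación de la posición x(t) = -4·t^4 + 4·t^3 - 3·t^2 + t - 3. La derivada de la posición da la velocidad: v(t) = -16·t^3 + 12·t^2 - 6·t + 1. Tenemos la velocidad v(t) = -16·t^3 + 12·t^2 - 6·t + 1. Sustituyendo t = 1: v(1) = -9.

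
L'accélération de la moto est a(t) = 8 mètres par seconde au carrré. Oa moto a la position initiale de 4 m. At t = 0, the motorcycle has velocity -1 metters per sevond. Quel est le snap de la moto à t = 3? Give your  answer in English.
We must differentiate our acceleration equation a(t) = 8 2 times. The derivative of acceleration gives jerk: j(t) = 0. Differentiating jerk, we get snap: s(t) = 0. We have snap s(t) = 0. Substituting t = 3: s(3) = 0.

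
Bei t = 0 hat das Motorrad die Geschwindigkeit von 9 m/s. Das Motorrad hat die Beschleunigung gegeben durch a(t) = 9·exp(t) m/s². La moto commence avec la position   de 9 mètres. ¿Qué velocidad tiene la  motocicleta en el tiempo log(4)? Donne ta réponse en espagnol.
Para resolver esto, necesitamos tomar 1 antiderivada de nuestra ecuación de la aceleración a(t) = 9·exp(t). La integral de la aceleración es la velocidad. Usando v(0) = 9, obtenemos v(t) = 9·exp(t). Tenemos la velocidad v(t) = 9·exp(t). Sustituyendo t = log(4): v(log(4)) = 36.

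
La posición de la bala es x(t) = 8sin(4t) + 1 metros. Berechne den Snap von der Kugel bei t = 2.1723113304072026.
Wir müssen unsere Gleichung für die Position x(t) = 8·sin(4·t) + 1 4-mal ableiten. Durch Ableiten von der Position erhalten wir die Geschwindigkeit: v(t) = 32·cos(4·t). Die Ableitung von der Geschwindigkeit ergibt die Beschleunigung: a(t) = -128·sin(4·t). Durch Ableiten von der Beschleunigung erhalten wir den Ruck: j(t) = -512·cos(4·t). Mit d/dt von j(t) finden wir s(t) = 2048·sin(4·t). Aus der Gleichung für den Snap s(t) = 2048·sin(4·t), setzen wir t = 2.1723113304072026 ein und erhalten s = 1374.17152223208.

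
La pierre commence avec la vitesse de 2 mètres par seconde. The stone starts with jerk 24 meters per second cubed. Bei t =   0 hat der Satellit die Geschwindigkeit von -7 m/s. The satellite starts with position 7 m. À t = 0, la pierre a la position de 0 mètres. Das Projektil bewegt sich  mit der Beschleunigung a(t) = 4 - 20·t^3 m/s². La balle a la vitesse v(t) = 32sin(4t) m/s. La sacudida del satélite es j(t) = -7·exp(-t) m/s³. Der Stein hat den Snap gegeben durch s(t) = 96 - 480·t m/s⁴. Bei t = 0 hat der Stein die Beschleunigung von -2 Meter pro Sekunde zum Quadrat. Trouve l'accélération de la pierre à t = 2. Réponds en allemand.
Ausgehend von dem Snap s(t) = 96 - 480·t, nehmen wir 2 Integrale. Durch Integration von dem Snap und Verwendung der Anfangsbedingung j(0) = 24, erhalten wir j(t) = -240·t^2 + 96·t + 24. Die Stammfunktion von dem Ruck ist die Beschleunigung. Mit a(0) = -2 erhalten wir a(t) = -80·t^3 + 48·t^2 + 24·t - 2. Wir haben die Beschleunigung a(t) = -80·t^3 + 48·t^2 + 24·t - 2. Durch Einsetzen von t = 2: a(2) = -402.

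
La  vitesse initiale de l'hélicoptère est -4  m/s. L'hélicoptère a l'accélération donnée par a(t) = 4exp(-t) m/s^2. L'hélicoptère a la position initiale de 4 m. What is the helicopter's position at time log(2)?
We must find the integral of our acceleration equation a(t) = 4·exp(-t) 2 times. Taking ∫a(t)dt and applying v(0) = -4, we find v(t) = -4·exp(-t). Integrating velocity and using the initial condition x(0) = 4, we get x(t) = 4·exp(-t). We have position x(t) = 4·exp(-t). Substituting t = log(2): x(log(2)) = 2.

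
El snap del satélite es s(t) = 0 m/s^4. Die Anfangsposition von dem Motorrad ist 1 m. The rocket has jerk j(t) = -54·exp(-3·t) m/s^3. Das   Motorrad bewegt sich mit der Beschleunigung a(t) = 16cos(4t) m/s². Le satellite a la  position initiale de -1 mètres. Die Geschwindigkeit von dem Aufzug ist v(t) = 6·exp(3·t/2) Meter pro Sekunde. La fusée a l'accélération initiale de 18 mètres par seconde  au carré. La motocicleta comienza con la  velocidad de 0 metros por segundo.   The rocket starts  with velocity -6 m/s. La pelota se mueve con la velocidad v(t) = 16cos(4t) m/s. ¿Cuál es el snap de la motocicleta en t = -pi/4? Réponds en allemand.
Ausgehend von der Beschleunigung a(t) = 16·cos(4·t), nehmen wir 2 Ableitungen. Durch Ableiten von der Beschleunigung erhalten wir den Ruck: j(t) = -64·sin(4·t). Mit d/dt von j(t) finden wir s(t) = -256·cos(4·t). Aus der Gleichung für den Snap s(t) = -256·cos(4·t), setzen wir t = -pi/4 ein und erhalten s = 256.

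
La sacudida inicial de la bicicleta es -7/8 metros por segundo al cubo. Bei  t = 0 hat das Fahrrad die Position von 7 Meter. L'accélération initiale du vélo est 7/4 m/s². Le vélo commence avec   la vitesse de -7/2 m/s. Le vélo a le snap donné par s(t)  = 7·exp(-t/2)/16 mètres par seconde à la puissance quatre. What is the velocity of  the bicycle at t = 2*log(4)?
To find the answer, we compute 3 antiderivatives of s(t) = 7·exp(-t/2)/16. Taking ∫s(t)dt and applying j(0) = -7/8, we find j(t) = -7·exp(-t/2)/8. Finding the antiderivative of j(t) and using a(0) = 7/4: a(t) = 7·exp(-t/2)/4. Finding the antiderivative of a(t) and using v(0) = -7/2: v(t) = -7·exp(-t/2)/2. From the given velocity equation v(t) = -7·exp(-t/2)/2, we substitute t = 2*log(4) to get v = -7/8.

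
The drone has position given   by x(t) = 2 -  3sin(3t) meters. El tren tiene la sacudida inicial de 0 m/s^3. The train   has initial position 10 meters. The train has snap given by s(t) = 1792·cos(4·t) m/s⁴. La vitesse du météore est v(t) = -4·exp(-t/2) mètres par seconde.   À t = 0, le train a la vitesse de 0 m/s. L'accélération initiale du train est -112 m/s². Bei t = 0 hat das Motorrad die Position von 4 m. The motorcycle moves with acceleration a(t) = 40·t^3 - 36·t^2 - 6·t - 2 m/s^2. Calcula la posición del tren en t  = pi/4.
Debemos encontrar la antiderivada de nuestra ecuación del snap s(t) = 1792·cos(4·t) 4 veces. Tomando ∫s(t)dt y aplicando j(0) = 0, encontramos j(t) = 448·sin(4·t). La integral de la sacudida es la aceleración. Usando a(0) = -112, obtenemos a(t) = -112·cos(4·t). Tomando ∫a(t)dt y aplicando v(0) = 0, encontramos v(t) = -28·sin(4·t). La integral de la velocidad, con x(0) = 10, da la posición: x(t) = 7·cos(4·t) + 3. Usando x(t) = 7·cos(4·t) + 3 y sustituyendo t = pi/4, encontramos x = -4.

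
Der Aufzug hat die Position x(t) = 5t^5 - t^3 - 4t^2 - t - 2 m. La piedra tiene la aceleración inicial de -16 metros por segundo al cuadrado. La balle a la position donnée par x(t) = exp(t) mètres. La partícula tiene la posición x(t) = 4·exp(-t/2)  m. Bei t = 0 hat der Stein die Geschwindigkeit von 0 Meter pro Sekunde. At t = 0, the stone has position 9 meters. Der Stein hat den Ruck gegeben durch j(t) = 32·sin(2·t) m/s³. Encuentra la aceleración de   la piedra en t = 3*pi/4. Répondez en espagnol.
Para resolver esto, necesitamos tomar 1 integral de nuestra ecuación de la sacudida j(t) = 32·sin(2·t). Integrando la sacudida y usando la condición inicial a(0) = -16, obtenemos a(t) = -16·cos(2·t). Tenemos la aceleración a(t) = -16·cos(2·t). Sustituyendo t = 3*pi/4: a(3*pi/4) = 0.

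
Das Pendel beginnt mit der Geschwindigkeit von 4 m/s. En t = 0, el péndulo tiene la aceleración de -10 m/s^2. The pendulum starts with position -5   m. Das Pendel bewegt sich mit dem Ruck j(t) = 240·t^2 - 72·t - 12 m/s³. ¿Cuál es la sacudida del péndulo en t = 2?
De la ecuación de la sacudida j(t) = 240·t^2 - 72·t - 12, sustituimos t = 2 para obtener j = 804.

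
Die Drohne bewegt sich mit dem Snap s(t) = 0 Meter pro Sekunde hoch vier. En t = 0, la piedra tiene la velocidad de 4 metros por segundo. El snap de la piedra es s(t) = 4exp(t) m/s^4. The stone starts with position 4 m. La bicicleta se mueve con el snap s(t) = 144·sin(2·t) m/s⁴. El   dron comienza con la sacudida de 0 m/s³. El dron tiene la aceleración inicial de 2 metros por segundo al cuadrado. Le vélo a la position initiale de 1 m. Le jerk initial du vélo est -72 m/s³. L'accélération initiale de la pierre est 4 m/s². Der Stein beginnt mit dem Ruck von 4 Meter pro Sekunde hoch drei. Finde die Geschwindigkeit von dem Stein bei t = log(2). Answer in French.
Pour résoudre ceci, nous devons prendre 3 intégrales de notre équation du snap s(t) = 4·exp(t). En intégrant le snap et en utilisant la condition initiale j(0) = 4, nous obtenons j(t) = 4·exp(t). La primitive du jerk, avec a(0) = 4, donne l'accélération: a(t) = 4·exp(t). En intégrant l'accélération et en utilisant la condition initiale v(0) = 4, nous obtenons v(t) = 4·exp(t). Nous avons la vitesse v(t) = 4·exp(t). En substituant t = log(2): v(log(2)) = 8.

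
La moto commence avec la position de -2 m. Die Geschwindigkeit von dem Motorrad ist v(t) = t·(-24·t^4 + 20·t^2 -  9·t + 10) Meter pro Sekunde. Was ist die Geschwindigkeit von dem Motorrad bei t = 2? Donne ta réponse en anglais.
From the given velocity equation v(t) = t·(-24·t^4 + 20·t^2 - 9·t + 10), we substitute t = 2 to get v = -624.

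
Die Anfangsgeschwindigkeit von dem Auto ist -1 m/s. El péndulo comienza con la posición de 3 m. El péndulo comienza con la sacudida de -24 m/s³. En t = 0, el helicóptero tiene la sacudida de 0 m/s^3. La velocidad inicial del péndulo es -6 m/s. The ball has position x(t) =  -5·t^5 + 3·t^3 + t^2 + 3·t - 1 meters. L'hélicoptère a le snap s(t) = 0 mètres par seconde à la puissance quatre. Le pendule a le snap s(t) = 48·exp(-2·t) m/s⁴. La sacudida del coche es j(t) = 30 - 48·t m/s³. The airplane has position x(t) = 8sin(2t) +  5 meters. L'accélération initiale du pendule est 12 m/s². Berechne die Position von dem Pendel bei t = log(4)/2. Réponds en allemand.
Ausgehend von dem Snap s(t) = 48·exp(-2·t), nehmen wir 4 Stammfunktionen. Das Integral von dem Snap ist der Ruck. Mit j(0) = -24 erhalten wir j(t) = -24·exp(-2·t). Die Stammfunktion von dem Ruck, mit a(0) = 12, ergibt die Beschleunigung: a(t) = 12·exp(-2·t). Mit ∫a(t)dt und Anwendung von v(0) = -6, finden wir v(t) = -6·exp(-2·t). Die Stammfunktion von der Geschwindigkeit ist die Position. Mit x(0) = 3 erhalten wir x(t) = 3·exp(-2·t). Wir haben die Position x(t) = 3·exp(-2·t). Durch Einsetzen von t = log(4)/2: x(log(4)/2) = 3/4.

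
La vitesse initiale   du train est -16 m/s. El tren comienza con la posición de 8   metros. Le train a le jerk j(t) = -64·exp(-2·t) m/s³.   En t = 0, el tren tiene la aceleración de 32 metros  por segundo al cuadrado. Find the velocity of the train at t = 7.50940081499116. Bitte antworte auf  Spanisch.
Para resolver esto, necesitamos tomar 2 integrales de nuestra ecuación de la sacudida j(t) = -64·exp(-2·t). Integrando la sacudida y usando la condición inicial a(0) = 32, obtenemos a(t) = 32·exp(-2·t). Integrando la aceleración y usando la condición inicial v(0) = -16, obtenemos v(t) = -16·exp(-2·t). Tenemos la velocidad v(t) = -16·exp(-2·t). Sustituyendo t = 7.50940081499116: v(7.50940081499116) = -0.00000480327343075284.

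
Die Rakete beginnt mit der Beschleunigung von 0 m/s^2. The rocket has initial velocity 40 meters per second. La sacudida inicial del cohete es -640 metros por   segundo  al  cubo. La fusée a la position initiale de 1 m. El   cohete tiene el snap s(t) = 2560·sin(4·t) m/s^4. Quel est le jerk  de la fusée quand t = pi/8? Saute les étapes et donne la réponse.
À t = pi/8, j = 0.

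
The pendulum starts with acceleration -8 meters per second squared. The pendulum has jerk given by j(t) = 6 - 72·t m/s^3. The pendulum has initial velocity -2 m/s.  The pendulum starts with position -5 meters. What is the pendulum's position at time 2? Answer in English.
Starting from jerk j(t) = 6 - 72·t, we take 3 antiderivatives. The integral of jerk is acceleration. Using a(0) = -8, we get a(t) = -36·t^2 + 6·t - 8. Finding the antiderivative of a(t) and using v(0) = -2: v(t) = -12·t^3 + 3·t^2 - 8·t - 2. The integral of velocity is position. Using x(0) = -5, we get x(t) = -3·t^4 + t^3 - 4·t^2 - 2·t - 5. Using x(t) = -3·t^4 + t^3 - 4·t^2 - 2·t - 5 and substituting t = 2, we find x = -65.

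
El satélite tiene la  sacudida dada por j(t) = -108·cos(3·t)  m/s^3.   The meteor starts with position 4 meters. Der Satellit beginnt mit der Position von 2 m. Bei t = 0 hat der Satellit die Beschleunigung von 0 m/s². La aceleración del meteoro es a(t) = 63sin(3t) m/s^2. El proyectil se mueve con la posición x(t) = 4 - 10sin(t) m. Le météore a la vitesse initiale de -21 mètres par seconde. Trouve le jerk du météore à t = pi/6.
Nous devons dériver notre équation de l'accélération a(t) = 63·sin(3·t) 1 fois. En prenant d/dt de a(t), nous trouvons j(t) = 189·cos(3·t). Nous avons le jerk j(t) = 189·cos(3·t). En substituant t = pi/6: j(pi/6) = 0.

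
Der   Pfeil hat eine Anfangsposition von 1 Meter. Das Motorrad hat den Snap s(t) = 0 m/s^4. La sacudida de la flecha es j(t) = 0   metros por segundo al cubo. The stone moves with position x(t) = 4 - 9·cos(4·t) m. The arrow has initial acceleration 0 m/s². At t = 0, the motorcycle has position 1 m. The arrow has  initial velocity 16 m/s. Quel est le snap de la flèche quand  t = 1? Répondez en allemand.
Wir müssen unsere Gleichung für den Ruck j(t) = 0 1-mal ableiten. Durch Ableiten von dem Ruck erhalten wir den Snap: s(t) = 0. Mit s(t) = 0 und Einsetzen von t = 1, finden wir s = 0.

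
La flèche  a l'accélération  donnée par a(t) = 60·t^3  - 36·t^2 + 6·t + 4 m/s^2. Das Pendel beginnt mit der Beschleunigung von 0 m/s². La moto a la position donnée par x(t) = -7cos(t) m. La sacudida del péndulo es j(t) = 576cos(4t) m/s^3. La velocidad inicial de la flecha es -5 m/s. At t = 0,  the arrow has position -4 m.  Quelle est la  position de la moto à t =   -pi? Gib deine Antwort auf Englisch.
From the given position equation x(t) = -7·cos(t), we substitute t = -pi to get x = 7.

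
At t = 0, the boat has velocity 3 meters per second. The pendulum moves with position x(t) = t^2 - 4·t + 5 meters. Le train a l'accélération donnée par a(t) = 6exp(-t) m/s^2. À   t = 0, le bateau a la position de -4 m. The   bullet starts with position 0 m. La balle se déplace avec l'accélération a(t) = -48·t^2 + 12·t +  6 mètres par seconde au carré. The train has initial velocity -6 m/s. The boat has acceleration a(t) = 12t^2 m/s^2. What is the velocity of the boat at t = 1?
To find the answer, we compute 1 integral of a(t) = 12·t^2. Finding the antiderivative of a(t) and using v(0) = 3: v(t) = 4·t^3 + 3. Using v(t) = 4·t^3 + 3 and substituting t = 1, we find v = 7.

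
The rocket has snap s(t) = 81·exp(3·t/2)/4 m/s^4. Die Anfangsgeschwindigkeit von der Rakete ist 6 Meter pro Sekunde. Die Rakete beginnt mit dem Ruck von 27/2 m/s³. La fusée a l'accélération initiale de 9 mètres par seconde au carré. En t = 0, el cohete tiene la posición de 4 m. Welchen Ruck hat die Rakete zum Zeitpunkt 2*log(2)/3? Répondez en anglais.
To solve this, we need to take 1 antiderivative of our snap equation s(t) = 81·exp(3·t/2)/4. The antiderivative of snap, with j(0) = 27/2, gives jerk: j(t) = 27·exp(3·t/2)/2. From the given jerk equation j(t) = 27·exp(3·t/2)/2, we substitute t = 2*log(2)/3 to get j = 27.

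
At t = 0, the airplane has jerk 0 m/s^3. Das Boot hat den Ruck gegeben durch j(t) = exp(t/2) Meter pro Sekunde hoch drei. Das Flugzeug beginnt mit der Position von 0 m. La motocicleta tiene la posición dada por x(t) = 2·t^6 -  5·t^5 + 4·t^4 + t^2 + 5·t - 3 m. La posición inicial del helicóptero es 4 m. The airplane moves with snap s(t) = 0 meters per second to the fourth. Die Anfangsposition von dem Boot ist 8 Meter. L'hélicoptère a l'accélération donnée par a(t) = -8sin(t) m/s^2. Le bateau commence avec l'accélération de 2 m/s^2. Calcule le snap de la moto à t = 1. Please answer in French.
Pour résoudre ceci, nous devons prendre 4 dérivées de notre équation de la position x(t) = 2·t^6 - 5·t^5 + 4·t^4 + t^2 + 5·t - 3. La dérivée de la position donne la vitesse: v(t) = 12·t^5 - 25·t^4 + 16·t^3 + 2·t + 5. En dérivant la vitesse, nous obtenons l'accélération: a(t) = 60·t^4 - 100·t^3 + 48·t^2 + 2. La dérivée de l'accélération donne le jerk: j(t) = 240·t^3 - 300·t^2 + 96·t. En dérivant le jerk, nous obtenons le snap: s(t) = 720·t^2 - 600·t + 96. De l'équation du snap s(t) = 720·t^2 - 600·t + 96, nous substituons t = 1 pour obtenir s = 216.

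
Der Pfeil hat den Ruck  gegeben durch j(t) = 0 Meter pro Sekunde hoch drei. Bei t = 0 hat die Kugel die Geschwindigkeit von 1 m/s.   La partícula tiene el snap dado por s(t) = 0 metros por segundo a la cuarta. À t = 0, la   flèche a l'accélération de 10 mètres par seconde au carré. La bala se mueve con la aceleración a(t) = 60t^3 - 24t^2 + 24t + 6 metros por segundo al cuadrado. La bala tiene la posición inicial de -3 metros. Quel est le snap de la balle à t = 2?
Nous devons dériver notre équation de l'accélération a(t) = 60·t^3 - 24·t^2 + 24·t + 6 2 fois. En prenant d/dt de a(t), nous trouvons j(t) = 180·t^2 - 48·t + 24. La dérivée du jerk donne le snap: s(t) = 360·t - 48. Nous avons le snap s(t) = 360·t - 48. En substituant t = 2: s(2) = 672.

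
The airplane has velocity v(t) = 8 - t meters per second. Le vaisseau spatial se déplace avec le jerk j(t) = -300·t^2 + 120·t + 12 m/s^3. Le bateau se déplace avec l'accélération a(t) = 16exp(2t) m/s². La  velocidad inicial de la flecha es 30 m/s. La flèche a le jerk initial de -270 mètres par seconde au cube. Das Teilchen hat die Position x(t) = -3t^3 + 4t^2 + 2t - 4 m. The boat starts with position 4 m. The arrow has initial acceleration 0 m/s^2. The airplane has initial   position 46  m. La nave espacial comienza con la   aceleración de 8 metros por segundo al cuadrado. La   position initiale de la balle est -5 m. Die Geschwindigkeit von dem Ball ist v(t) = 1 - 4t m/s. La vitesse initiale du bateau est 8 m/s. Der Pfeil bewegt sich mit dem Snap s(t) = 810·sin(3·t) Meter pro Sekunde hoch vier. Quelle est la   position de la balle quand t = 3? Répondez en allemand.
Wir müssen unsere Gleichung für die Geschwindigkeit v(t) = 1 - 4·t 1-mal integrieren. Das Integral von der Geschwindigkeit, mit x(0) = -5, ergibt die Position: x(t) = -2·t^2 + t - 5. Wir haben die Position x(t) = -2·t^2 + t - 5. Durch Einsetzen von t = 3: x(3) = -20.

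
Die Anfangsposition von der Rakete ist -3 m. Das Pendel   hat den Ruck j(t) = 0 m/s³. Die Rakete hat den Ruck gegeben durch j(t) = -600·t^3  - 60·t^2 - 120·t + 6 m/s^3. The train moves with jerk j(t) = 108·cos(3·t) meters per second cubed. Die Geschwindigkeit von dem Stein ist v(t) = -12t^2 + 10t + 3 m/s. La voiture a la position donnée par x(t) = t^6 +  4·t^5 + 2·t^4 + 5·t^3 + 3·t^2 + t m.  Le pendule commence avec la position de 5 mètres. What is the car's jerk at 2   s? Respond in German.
Um dies zu lösen, müssen wir 3 Ableitungen unserer Gleichung für die Position x(t) = t^6 + 4·t^5 + 2·t^4 + 5·t^3 + 3·t^2 + t nehmen. Mit d/dt von x(t) finden wir v(t) = 6·t^5 + 20·t^4 + 8·t^3 + 15·t^2 + 6·t + 1. Die Ableitung von der Geschwindigkeit ergibt die Beschleunigung: a(t) = 30·t^4 + 80·t^3 + 24·t^2 + 30·t + 6. Durch Ableiten von der Beschleunigung erhalten wir den Ruck: j(t) = 120·t^3 + 240·t^2 + 48·t + 30. Mit j(t) = 120·t^3 + 240·t^2 + 48·t + 30 und Einsetzen von t = 2, finden wir j = 2046.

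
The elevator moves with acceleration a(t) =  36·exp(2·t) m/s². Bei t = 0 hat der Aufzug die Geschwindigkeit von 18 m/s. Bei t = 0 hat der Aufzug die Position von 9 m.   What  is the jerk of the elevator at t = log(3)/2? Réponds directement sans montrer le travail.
At t = log(3)/2, j = 216.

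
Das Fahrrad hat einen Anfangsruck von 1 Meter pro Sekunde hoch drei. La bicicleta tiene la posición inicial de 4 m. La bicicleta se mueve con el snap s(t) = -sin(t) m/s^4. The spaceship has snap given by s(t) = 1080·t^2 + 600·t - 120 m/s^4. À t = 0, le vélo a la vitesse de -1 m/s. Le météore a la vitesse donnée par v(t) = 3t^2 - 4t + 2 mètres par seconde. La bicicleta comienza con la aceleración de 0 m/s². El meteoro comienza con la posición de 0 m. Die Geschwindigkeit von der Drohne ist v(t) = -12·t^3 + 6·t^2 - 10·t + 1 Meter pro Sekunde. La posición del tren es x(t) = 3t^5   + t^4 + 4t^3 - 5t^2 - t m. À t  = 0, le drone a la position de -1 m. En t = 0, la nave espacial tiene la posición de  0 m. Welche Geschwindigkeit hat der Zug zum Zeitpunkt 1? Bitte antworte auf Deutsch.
Ausgehend von der Position x(t) = 3·t^5 + t^4 + 4·t^3 - 5·t^2 - t, nehmen wir 1 Ableitung. Durch Ableiten von der Position erhalten wir die Geschwindigkeit: v(t) = 15·t^4 + 4·t^3 + 12·t^2 - 10·t - 1. Wir haben die Geschwindigkeit v(t) = 15·t^4 + 4·t^3 + 12·t^2 - 10·t - 1. Durch Einsetzen von t = 1: v(1) = 20.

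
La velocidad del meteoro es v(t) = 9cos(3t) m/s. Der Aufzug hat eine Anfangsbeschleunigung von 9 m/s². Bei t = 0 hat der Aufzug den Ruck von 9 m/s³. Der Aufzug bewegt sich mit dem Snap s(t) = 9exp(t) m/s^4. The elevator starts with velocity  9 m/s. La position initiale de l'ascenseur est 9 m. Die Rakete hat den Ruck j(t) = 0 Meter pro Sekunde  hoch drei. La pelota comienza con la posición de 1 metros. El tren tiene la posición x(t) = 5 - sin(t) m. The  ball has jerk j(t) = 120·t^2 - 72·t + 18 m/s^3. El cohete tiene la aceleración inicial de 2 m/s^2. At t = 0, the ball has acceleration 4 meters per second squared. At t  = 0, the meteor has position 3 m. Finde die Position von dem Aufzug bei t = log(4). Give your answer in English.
We need to integrate our snap equation s(t) = 9·exp(t) 4 times. The integral of snap, with j(0) = 9, gives jerk: j(t) = 9·exp(t). The antiderivative of jerk is acceleration. Using a(0) = 9, we get a(t) = 9·exp(t). Finding the integral of a(t) and using v(0) = 9: v(t) = 9·exp(t). Taking ∫v(t)dt and applying x(0) = 9, we find x(t) = 9·exp(t). We have position x(t) = 9·exp(t). Substituting t = log(4): x(log(4)) = 36.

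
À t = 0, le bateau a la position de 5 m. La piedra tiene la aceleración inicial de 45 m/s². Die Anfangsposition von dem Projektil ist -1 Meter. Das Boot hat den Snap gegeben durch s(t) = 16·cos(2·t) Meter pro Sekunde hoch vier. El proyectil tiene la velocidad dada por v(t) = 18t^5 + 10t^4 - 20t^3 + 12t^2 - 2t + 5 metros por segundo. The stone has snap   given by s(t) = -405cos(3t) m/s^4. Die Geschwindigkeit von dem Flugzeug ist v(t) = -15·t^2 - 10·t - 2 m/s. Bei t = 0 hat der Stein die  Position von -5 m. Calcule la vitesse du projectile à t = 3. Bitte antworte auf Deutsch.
Aus der Gleichung für die Geschwindigkeit v(t) = 18·t^5 + 10·t^4 - 20·t^3 + 12·t^2 - 2·t + 5, setzen wir t = 3 ein und erhalten v = 4751.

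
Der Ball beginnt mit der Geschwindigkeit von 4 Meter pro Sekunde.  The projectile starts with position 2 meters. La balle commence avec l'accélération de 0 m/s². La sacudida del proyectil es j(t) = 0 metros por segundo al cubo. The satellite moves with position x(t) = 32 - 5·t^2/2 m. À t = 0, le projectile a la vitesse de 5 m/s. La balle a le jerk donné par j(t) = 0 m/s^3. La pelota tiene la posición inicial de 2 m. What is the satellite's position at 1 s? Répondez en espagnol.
Tenemos la posición x(t) = 32 - 5·t^2/2. Sustituyendo t = 1: x(1) = 59/2.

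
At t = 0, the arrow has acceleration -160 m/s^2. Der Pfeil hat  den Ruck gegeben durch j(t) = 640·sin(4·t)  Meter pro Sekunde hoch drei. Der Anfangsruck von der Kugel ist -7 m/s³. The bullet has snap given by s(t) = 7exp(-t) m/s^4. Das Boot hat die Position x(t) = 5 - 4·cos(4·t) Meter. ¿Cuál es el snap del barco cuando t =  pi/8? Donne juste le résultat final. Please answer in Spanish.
La respuesta es 0.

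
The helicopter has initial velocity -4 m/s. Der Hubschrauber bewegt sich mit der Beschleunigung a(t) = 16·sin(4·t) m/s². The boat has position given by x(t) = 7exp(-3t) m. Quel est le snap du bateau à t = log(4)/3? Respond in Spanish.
Partiendo de la posición x(t) = 7·exp(-3·t), tomamos 4 derivadas. Tomando d/dt de x(t), encontramos v(t) = -21·exp(-3·t). Derivando la velocidad, obtenemos la aceleración: a(t) = 63·exp(-3·t). La derivada de la aceleración da la sacudida: j(t) = -189·exp(-3·t). La derivada de la sacudida da el snap: s(t) = 567·exp(-3·t). Usando s(t) = 567·exp(-3·t) y sustituyendo t = log(4)/3, encontramos s = 567/4.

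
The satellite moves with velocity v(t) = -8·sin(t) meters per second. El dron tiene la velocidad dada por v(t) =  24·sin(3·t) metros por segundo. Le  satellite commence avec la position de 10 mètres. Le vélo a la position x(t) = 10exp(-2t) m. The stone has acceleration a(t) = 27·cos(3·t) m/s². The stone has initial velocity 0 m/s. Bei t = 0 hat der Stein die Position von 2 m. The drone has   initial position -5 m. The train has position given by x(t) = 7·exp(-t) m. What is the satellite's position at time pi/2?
We need to integrate our velocity equation v(t) = -8·sin(t) 1 time. Integrating velocity and using the initial condition x(0) = 10, we get x(t) = 8·cos(t) + 2. Using x(t) = 8·cos(t) + 2 and substituting t = pi/2, we find x = 2.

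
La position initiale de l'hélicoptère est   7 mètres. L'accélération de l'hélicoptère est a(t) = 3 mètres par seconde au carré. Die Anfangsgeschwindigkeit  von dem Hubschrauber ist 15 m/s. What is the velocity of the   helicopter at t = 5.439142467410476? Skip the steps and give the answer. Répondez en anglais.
The velocity at t = 5.439142467410476 is v = 31.3174274022314.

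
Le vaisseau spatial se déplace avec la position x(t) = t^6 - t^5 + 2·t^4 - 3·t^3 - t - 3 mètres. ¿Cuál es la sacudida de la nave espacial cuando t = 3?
Debemos derivar nuestra ecuación de la posición x(t) = t^6 - t^5 + 2·t^4 - 3·t^3 - t - 3 3 veces. Derivando la posición, obtenemos la velocidad: v(t) = 6·t^5 - 5·t^4 + 8·t^3 - 9·t^2 - 1. Derivando la velocidad, obtenemos la aceleración: a(t) = 30·t^4 - 20·t^3 + 24·t^2 - 18·t. Derivando la aceleración, obtenemos la sacudida: j(t) = 120·t^3 - 60·t^2 + 48·t - 18. Usando j(t) = 120·t^3 - 60·t^2 + 48·t - 18 y sustituyendo t = 3, encontramos j = 2826.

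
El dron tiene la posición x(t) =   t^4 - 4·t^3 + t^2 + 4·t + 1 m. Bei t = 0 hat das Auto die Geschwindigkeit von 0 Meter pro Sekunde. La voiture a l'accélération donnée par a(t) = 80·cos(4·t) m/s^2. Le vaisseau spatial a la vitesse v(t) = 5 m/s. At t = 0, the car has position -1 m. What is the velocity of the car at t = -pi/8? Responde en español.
Necesitamos integrar nuestra ecuación de la aceleración a(t) = 80·cos(4·t) 1 vez. La integral de la aceleración es la velocidad. Usando v(0) = 0, obtenemos v(t) = 20·sin(4·t). Tenemos la velocidad v(t) = 20·sin(4·t). Sustituyendo t = -pi/8: v(-pi/8) = -20.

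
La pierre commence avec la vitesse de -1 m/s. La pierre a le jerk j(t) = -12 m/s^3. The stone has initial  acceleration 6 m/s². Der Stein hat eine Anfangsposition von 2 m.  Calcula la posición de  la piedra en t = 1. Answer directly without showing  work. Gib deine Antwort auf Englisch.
At t = 1, x = 2.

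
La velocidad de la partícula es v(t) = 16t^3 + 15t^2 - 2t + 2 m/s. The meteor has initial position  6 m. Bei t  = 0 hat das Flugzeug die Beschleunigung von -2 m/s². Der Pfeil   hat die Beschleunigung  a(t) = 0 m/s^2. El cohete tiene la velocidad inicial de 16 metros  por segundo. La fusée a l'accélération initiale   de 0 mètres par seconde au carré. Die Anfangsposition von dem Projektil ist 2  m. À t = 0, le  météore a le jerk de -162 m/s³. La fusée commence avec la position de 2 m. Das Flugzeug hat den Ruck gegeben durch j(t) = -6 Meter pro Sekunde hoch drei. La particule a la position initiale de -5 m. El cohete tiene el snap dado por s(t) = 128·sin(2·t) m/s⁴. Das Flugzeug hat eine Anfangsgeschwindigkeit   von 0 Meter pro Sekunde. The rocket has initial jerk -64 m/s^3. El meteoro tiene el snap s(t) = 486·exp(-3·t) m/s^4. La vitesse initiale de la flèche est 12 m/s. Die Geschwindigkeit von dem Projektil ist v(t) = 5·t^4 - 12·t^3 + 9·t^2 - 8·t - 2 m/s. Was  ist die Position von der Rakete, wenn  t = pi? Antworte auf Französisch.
Nous devons trouver la primitive de notre équation du snap s(t) = 128·sin(2·t) 4 fois. La primitive du snap est le jerk. En utilisant j(0) = -64, nous obtenons j(t) = -64·cos(2·t). En intégrant le jerk et en utilisant la condition initiale a(0) = 0, nous obtenons a(t) = -32·sin(2·t). L'intégrale de l'accélération est la vitesse. En utilisant v(0) = 16, nous obtenons v(t) = 16·cos(2·t). La primitive de la vitesse, avec x(0) = 2, donne la position: x(t) = 8·sin(2·t) + 2. En utilisant x(t) = 8·sin(2·t) + 2 et en substituant t = pi, nous trouvons x = 2.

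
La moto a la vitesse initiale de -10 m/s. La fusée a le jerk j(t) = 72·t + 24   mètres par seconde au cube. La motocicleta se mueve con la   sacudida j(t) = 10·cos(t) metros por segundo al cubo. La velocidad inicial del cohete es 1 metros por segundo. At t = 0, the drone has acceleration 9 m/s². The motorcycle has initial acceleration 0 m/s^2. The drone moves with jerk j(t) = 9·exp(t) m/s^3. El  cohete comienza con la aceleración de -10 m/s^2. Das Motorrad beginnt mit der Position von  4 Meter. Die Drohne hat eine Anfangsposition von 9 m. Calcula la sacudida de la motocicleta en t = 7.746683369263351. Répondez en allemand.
Mit j(t) = 10·cos(t) und Einsetzen von t = 7.746683369263351, finden wir j = 1.07092497182532.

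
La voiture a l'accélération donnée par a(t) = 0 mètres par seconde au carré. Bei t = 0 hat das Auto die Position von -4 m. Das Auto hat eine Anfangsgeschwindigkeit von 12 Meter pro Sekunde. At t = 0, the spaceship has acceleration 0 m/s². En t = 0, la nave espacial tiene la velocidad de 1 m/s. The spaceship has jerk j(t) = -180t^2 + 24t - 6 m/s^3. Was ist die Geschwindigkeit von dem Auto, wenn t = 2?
Um dies zu lösen, müssen wir 1 Stammfunktion unserer Gleichung für die Beschleunigung a(t) = 0 finden. Die Stammfunktion von der Beschleunigung ist die Geschwindigkeit. Mit v(0) = 12 erhalten wir v(t) = 12. Wir haben die Geschwindigkeit v(t) = 12. Durch Einsetzen von t = 2: v(2) = 12.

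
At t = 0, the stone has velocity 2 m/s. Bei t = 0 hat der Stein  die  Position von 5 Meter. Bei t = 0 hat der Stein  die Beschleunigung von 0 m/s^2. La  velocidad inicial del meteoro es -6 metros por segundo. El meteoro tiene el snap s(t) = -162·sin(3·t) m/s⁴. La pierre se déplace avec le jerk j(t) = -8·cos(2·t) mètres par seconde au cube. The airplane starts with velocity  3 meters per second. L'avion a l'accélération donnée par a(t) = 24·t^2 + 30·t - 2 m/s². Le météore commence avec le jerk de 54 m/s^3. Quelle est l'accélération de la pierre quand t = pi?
Nous devons intégrer notre équation du jerk j(t) = -8·cos(2·t) 1 fois. La primitive du jerk est l'accélération. En utilisant a(0) = 0, nous obtenons a(t) = -4·sin(2·t). De l'équation de l'accélération a(t) = -4·sin(2·t), nous substituons t = pi pour obtenir a = 0.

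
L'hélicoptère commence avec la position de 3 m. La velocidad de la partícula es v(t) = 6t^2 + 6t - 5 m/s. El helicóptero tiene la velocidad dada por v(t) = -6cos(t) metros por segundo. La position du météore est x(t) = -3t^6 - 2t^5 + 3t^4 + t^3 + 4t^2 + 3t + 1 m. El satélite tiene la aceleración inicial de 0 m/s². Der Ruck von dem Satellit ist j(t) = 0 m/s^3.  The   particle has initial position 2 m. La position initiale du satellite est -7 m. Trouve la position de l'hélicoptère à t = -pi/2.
Nous devons intégrer notre équation de la vitesse v(t) = -6·cos(t) 1 fois. En prenant ∫v(t)dt et en appliquant x(0) = 3, nous trouvons x(t) = 3 - 6·sin(t). Nous avons la position x(t) = 3 - 6·sin(t). En substituant t = -pi/2: x(-pi/2) = 9.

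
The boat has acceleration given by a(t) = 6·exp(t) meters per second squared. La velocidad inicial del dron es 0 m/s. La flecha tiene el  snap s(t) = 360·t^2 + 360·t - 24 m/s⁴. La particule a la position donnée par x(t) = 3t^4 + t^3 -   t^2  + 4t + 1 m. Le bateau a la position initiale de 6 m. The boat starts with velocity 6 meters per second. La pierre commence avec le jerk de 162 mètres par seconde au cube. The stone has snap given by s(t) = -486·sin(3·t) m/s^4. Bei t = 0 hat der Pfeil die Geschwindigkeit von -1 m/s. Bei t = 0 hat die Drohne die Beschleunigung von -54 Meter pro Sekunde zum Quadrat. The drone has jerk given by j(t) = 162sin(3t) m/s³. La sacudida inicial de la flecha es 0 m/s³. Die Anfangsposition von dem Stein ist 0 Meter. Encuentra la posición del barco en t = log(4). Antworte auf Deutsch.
Ausgehend von der Beschleunigung a(t) = 6·exp(t), nehmen wir 2 Stammfunktionen. Mit ∫a(t)dt und Anwendung von v(0) = 6, finden wir v(t) = 6·exp(t). Das Integral von der Geschwindigkeit, mit x(0) = 6, ergibt die Position: x(t) = 6·exp(t). Aus der Gleichung für die Position x(t) = 6·exp(t), setzen wir t = log(4) ein und erhalten x = 24.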